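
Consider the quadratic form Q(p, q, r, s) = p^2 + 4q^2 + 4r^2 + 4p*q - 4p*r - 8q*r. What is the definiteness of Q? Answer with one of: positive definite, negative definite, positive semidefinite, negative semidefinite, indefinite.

The symmetric matrix is A = [[1, 2, -2, 0], [2, 4, -4, 0], [-2, -4, 4, 0], [0, 0, 0, 0]].
Applying the same elementary operations to the rows and columns of A produces a congruent diagonal matrix with entries 1, 0, 0, 0.
Counting signs: 1 positive, 3 zero.
Hence Q is positive semidefinite.

positive semidefinite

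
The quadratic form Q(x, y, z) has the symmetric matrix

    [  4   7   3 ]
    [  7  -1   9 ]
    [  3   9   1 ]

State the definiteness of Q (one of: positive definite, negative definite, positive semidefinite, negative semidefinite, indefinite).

An LDLᵀ factorisation of A has diagonal entries 4, -53/4, -10/53.
That gives 1 positive, 2 negative pivots.
Hence Q is indefinite.

indefinite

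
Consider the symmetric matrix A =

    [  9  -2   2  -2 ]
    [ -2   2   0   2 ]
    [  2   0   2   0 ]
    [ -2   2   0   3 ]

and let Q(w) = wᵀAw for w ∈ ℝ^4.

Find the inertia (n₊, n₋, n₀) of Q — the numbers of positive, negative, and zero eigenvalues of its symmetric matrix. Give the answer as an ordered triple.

(4, 0, 0)

Applying the same elementary operations to the rows and columns of A produces a congruent diagonal matrix with entries 9, 14/9, 10/7, 1.
Counting signs: 4 positive.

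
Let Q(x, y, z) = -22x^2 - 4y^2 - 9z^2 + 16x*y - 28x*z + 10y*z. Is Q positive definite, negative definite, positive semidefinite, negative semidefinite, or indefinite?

Write A = [[-22, 8, -14], [8, -4, 5], [-14, 5, -9]].
An LDLᵀ factorisation of A has diagonal entries -22, -12/11, -1/12.
That gives 3 negative pivots.
Hence Q is negative definite.

negative definite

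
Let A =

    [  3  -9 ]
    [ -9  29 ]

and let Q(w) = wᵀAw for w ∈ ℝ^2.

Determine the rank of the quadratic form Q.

Row-reducing A symmetrically gives the diagonal entries 3, 2.
That gives 2 positive pivots.
The rank is the number of nonzero pivots: 2.

2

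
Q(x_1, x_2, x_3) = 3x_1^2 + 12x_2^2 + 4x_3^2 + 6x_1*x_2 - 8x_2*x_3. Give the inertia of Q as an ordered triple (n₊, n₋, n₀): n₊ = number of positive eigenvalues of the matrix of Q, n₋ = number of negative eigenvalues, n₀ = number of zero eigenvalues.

The symmetric matrix is A = [[3, 3, 0], [3, 12, -4], [0, -4, 4]].
Congruent diagonalization of A (simultaneous row and column reduction) yields pivots 3, 9, 20/9.
That gives 3 positive pivots.

(3, 0, 0)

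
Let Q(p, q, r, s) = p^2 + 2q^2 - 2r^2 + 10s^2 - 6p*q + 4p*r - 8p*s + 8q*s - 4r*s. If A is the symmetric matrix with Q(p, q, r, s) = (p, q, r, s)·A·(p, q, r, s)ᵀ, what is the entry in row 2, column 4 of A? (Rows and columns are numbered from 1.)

The coefficient of q·s in Q is 8. For a symmetric A this equals A[2,4] + A[4,2] = 2·A[2,4].
So A[2,4] = 8/2 = 4.

4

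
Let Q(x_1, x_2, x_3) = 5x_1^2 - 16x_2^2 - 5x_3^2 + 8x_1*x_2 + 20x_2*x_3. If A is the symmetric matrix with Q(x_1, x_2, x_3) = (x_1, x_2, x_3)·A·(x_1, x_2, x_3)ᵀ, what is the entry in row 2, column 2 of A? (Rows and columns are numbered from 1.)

-16

The coefficient of x_2^2 in Q is -16, and that is exactly A[2,2].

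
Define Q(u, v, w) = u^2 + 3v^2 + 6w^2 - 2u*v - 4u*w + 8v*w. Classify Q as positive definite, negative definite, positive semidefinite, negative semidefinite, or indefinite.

Write A = [[1, -1, -2], [-1, 3, 4], [-2, 4, 6]].
Applying the same elementary operations to the rows and columns of A produces a congruent diagonal matrix with entries 1, 2, 0.
So there are 2 positive, 1 zero pivots.
Hence Q is positive semidefinite.

positive semidefinite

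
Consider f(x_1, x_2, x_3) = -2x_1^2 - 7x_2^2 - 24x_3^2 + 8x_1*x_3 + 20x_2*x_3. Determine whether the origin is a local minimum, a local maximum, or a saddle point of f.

The Hessian at the origin is H = [[-4, 0, 8], [0, -14, 20], [8, 20, -48]].
Congruent diagonalization of H (simultaneous row and column reduction) yields pivots -4, -14, -24/7.
So there are 3 negative pivots.
H is negative definite, so the origin is a strict local maximum.

local maximum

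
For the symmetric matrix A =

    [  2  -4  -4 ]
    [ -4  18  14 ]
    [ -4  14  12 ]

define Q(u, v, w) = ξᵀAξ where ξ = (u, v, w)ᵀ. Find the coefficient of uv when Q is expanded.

The coefficient of uv is A[1,2] + A[2,1] = 2·(-4) = -8.

-8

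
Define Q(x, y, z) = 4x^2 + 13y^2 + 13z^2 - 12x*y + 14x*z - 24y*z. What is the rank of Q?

3

The associated matrix is A = [[4, -6, 7], [-6, 13, -12], [7, -12, 13]].
An LDLᵀ factorisation of A has diagonal entries 4, 4, 3/16.
Counting signs: 3 positive.
The rank is the number of nonzero pivots: 3.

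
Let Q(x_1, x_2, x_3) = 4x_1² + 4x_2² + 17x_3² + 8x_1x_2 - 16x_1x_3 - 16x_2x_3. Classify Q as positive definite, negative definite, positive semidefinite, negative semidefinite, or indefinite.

The symmetric matrix is A = [[4, 4, -8], [4, 4, -8], [-8, -8, 17]].
Applying the same elementary operations to the rows and columns of A produces a congruent diagonal matrix with entries 4, 0, 1.
That gives 2 positive, 1 zero pivots.
Hence Q is positive semidefinite.

positive semidefinite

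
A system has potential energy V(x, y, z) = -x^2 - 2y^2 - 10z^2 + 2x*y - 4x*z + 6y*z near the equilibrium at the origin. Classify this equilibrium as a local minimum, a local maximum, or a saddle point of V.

The Hessian at the origin is H = [[-2, 2, -4], [2, -4, 6], [-4, 6, -20]].
Row-reducing H symmetrically gives the diagonal entries -2, -2, -10.
That gives 3 negative pivots.
H is negative definite, so the origin is a strict local maximum.

local maximum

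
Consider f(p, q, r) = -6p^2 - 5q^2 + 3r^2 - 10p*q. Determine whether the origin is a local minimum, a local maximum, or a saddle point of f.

saddle point

The Hessian at the origin is H = [[-12, -10, 0], [-10, -10, 0], [0, 0, 6]].
An LDLᵀ factorisation of H has diagonal entries -12, -5/3, 6.
So there are 1 positive, 2 negative pivots.
H is indefinite, so the origin is a saddle point.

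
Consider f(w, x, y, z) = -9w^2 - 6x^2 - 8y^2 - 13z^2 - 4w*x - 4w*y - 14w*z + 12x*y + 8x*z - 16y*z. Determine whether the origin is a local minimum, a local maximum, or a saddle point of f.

local maximum

The Hessian at the origin is H = [[-18, -4, -4, -14], [-4, -12, 12, 8], [-4, 12, -16, -16], [-14, 8, -16, -26]].
Congruent diagonalization of H (simultaneous row and column reduction) yields pivots -18, -100/9, -4/25, -4.
That gives 4 negative pivots.
H is negative definite, so the origin is a strict local maximum.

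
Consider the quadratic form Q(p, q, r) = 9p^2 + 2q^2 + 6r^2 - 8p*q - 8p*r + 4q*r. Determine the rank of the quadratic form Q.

The symmetric matrix is A = [[9, -4, -4], [-4, 2, 2], [-4, 2, 6]].
Row-reducing A symmetrically gives the diagonal entries 9, 2/9, 4.
Counting signs: 3 positive.
The rank is the number of nonzero pivots: 3.

3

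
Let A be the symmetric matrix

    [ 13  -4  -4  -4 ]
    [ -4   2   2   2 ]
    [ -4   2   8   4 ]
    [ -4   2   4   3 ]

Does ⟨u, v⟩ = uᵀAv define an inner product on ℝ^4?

yes

Leading principal minors: Δ_1 = 13, Δ_2 = 10, Δ_3 = 60, Δ_4 = 20.
All leading principal minors are positive, so by Sylvester's criterion Q is positive definite.
⟨·,·⟩ is an inner product exactly when A is positive definite.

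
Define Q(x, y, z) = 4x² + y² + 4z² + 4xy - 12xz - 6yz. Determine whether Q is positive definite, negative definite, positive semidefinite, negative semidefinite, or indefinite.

indefinite

The symmetric matrix is A = [[4, 2, -6], [2, 1, -3], [-6, -3, 4]].
Applying the same elementary operations to the rows and columns of A produces a congruent diagonal matrix with entries 4, 0, -5.
So there are 1 positive, 1 negative, 1 zero pivots.
Hence Q is indefinite.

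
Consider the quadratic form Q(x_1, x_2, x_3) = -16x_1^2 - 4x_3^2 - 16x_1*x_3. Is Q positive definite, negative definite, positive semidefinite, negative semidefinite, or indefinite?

The associated matrix is A = [[-16, 0, -8], [0, 0, 0], [-8, 0, -4]].
Applying the same elementary operations to the rows and columns of A produces a congruent diagonal matrix with entries -16, 0, 0.
So there are 1 negative, 2 zero pivots.
Hence Q is negative semidefinite.

negative semidefinite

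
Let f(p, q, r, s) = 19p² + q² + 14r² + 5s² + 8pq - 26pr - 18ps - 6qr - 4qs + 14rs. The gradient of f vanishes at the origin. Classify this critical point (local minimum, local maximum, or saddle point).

The Hessian at the origin is H = [[38, 8, -26, -18], [8, 2, -6, -4], [-26, -6, 28, 14], [-18, -4, 14, 10]].
Symmetric row and column elimination reduces H to a congruent diagonal form with pivots 38, 6/19, 28/3, 8/7.
So there are 4 positive pivots.
H is positive definite, so the origin is a strict local minimum.

local minimum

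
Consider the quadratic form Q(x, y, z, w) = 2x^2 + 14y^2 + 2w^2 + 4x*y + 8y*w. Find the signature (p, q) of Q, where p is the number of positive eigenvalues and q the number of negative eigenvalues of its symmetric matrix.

The associated matrix is A = [[2, 2, 0, 0], [2, 14, 0, 4], [0, 0, 0, 0], [0, 4, 0, 2]].
Symmetric row and column elimination reduces A to a congruent diagonal form with pivots 2, 12, 0, 2/3.
Counting signs: 3 positive, 1 zero.

(3, 0)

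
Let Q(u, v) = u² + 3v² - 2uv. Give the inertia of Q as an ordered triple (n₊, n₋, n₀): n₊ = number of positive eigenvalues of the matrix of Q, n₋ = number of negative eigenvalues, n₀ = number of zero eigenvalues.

(2, 0, 0)

Write A = [[1, -1], [-1, 3]].
Row-reducing A symmetrically gives the diagonal entries 1, 2.
So there are 2 positive pivots.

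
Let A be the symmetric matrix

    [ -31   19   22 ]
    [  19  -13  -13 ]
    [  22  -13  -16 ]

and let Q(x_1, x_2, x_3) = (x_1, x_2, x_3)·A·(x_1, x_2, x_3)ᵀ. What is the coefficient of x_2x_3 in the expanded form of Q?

-26

The coefficient of x_2x_3 is A[2,3] + A[3,2] = 2·(-13) = -26.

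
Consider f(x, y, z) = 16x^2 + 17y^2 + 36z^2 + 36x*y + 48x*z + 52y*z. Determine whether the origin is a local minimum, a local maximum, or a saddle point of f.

saddle point

The Hessian at the origin is H = [[32, 36, 48], [36, 34, 52], [48, 52, 72]].
Applying the same elementary operations to the rows and columns of H produces a congruent diagonal matrix with entries 32, -13/2, 8/13.
So there are 2 positive, 1 negative pivots.
H is indefinite, so the origin is a saddle point.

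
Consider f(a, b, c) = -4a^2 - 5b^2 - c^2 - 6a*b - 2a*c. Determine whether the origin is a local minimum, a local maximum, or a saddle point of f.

The Hessian at the origin is H = [[-8, -6, -2], [-6, -10, 0], [-2, 0, -2]].
Congruent diagonalization of H (simultaneous row and column reduction) yields pivots -8, -11/2, -12/11.
So there are 3 negative pivots.
H is negative definite, so the origin is a strict local maximum.

local maximum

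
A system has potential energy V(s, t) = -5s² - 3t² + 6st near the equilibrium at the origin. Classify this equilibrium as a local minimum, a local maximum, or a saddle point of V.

The Hessian at the origin is H = [[-10, 6], [6, -6]].
det H = -10·-6 − (6)² = 24 > 0 and H[1,1] = -10 < 0, so H is negative definite.
Therefore the origin is a local maximum.

local maximum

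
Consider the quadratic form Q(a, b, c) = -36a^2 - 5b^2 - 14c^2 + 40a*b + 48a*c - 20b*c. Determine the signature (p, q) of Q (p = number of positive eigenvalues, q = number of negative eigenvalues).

(2, 1)

The symmetric matrix is A = [[-36, 20, 24], [20, -5, -10], [24, -10, -14]].
Row-reducing A symmetrically gives the diagonal entries -36, 55/9, 2/11.
Counting signs: 2 positive, 1 negative.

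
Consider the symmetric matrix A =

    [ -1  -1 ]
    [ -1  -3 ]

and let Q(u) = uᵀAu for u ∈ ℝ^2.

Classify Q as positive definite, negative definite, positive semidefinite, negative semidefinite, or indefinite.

negative definite

For the 2×2 matrix [[-1, -1], [-1, -3]]: det = -1·-3 − (-1)² = 2, trace = -4.
det > 0 so both eigenvalues share the sign of the trace; trace = -4 < 0 ⇒ both negative.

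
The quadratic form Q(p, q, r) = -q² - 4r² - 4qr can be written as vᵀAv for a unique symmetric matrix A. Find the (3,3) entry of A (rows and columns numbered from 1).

The coefficient of r² in Q is -4, and that is exactly A[3,3].

-4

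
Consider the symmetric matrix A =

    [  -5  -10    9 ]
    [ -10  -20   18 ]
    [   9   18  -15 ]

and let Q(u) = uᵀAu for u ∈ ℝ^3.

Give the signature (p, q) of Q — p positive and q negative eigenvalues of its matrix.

(1, 1)

Congruent diagonalization of A (simultaneous row and column reduction) yields pivots -5, 0, 6/5.
So there are 1 positive, 1 negative, 1 zero pivots.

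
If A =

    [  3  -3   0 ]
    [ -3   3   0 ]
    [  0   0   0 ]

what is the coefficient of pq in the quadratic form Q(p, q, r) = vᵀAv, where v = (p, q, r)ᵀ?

The coefficient of pq is A[1,2] + A[2,1] = 2·(-3) = -6.

-6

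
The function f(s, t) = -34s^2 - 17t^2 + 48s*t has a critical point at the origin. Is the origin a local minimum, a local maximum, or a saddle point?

local maximum

The Hessian at the origin is H = [[-68, 48], [48, -34]].
det H = -68·-34 − (48)² = 8 > 0 and H[1,1] = -68 < 0, so H is negative definite.
Therefore the origin is a local maximum.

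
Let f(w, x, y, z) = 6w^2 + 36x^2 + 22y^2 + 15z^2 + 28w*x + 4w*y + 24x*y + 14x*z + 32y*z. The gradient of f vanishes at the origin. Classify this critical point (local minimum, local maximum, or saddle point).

local minimum

The Hessian at the origin is H = [[12, 28, 4, 0], [28, 72, 24, 14], [4, 24, 44, 32], [0, 14, 32, 30]].
Congruent diagonalization of H (simultaneous row and column reduction) yields pivots 12, 20/3, 52/5, 6/13.
Counting signs: 4 positive.
H is positive definite, so the origin is a strict local minimum.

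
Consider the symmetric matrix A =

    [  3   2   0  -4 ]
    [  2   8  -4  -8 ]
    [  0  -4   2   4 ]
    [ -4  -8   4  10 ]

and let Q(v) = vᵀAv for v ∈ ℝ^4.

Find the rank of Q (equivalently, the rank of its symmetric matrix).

4

An LDLᵀ factorisation of A has diagonal entries 3, 20/3, -2/5, 2.
Counting signs: 3 positive, 1 negative.
The rank is the number of nonzero pivots: 4.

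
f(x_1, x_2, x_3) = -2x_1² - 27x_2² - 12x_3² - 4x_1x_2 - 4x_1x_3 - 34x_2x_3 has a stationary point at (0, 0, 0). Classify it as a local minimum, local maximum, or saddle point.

The Hessian at the origin is H = [[-4, -4, -4], [-4, -54, -34], [-4, -34, -24]].
Row-reducing H symmetrically gives the diagonal entries -4, -50, -2.
That gives 3 negative pivots.
H is negative definite, so the origin is a strict local maximum.

local maximum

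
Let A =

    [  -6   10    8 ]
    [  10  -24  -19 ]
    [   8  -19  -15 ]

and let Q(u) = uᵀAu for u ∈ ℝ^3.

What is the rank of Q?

3

Symmetric row and column elimination reduces A to a congruent diagonal form with pivots -6, -22/3, 1/22.
That gives 1 positive, 2 negative pivots.
The rank is the number of nonzero pivots: 3.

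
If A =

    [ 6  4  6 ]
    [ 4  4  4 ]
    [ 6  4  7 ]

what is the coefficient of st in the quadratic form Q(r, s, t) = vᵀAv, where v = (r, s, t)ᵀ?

The coefficient of st is A[2,3] + A[3,2] = 2·4 = 8.

8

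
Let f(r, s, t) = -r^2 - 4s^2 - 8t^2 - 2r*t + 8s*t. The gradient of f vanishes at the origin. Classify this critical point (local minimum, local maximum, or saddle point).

The Hessian at the origin is H = [[-2, 0, -2], [0, -8, 8], [-2, 8, -16]].
An LDLᵀ factorisation of H has diagonal entries -2, -8, -6.
That gives 3 negative pivots.
H is negative definite, so the origin is a strict local maximum.

local maximum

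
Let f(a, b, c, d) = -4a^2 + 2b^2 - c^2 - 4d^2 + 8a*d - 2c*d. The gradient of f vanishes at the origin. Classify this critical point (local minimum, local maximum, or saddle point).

saddle point

The Hessian at the origin is H = [[-8, 0, 0, 8], [0, 4, 0, 0], [0, 0, -2, -2], [8, 0, -2, -8]].
Row-reducing H symmetrically gives the diagonal entries -8, 4, -2, 2.
That gives 2 positive, 2 negative pivots.
H is indefinite, so the origin is a saddle point.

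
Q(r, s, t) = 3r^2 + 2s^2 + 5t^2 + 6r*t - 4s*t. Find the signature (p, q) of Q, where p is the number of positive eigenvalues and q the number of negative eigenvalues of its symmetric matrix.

(2, 0)

The symmetric matrix is A = [[3, 0, 3], [0, 2, -2], [3, -2, 5]].
Congruent diagonalization of A (simultaneous row and column reduction) yields pivots 3, 2, 0.
Counting signs: 2 positive, 1 zero.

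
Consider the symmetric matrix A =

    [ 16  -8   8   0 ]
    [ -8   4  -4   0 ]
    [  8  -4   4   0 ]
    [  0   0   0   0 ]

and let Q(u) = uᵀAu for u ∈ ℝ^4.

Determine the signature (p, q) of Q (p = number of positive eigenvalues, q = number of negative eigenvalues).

(1, 0)

Congruent diagonalization of A (simultaneous row and column reduction) yields pivots 16, 0, 0, 0.
That gives 1 positive, 3 zero pivots.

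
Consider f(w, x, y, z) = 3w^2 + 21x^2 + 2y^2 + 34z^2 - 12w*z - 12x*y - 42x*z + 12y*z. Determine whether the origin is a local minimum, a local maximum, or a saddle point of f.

The Hessian at the origin is H = [[6, 0, 0, -12], [0, 42, -12, -42], [0, -12, 4, 12], [-12, -42, 12, 68]].
Row-reducing H symmetrically gives the diagonal entries 6, 42, 4/7, 2.
Counting signs: 4 positive.
H is positive definite, so the origin is a strict local minimum.

local minimum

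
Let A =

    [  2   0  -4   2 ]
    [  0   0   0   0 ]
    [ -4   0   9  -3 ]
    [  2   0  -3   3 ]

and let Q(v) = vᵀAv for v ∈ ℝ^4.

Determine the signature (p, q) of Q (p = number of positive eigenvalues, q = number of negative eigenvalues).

Applying the same elementary operations to the rows and columns of A produces a congruent diagonal matrix with entries 2, 0, 1, 0.
That gives 2 positive, 2 zero pivots.

(2, 0)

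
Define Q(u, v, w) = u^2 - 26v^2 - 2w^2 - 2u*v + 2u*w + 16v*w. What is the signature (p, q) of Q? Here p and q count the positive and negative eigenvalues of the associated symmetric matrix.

The associated matrix is A = [[1, -1, 1], [-1, -26, 8], [1, 8, -2]].
Congruent diagonalization of A (simultaneous row and column reduction) yields pivots 1, -27, 0.
So there are 1 positive, 1 negative, 1 zero pivots.

(1, 1)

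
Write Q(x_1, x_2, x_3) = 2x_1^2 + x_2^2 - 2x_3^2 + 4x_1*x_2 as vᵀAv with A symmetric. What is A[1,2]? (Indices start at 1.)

The coefficient of x_1·x_2 in Q is 4. For a symmetric A this equals A[1,2] + A[2,1] = 2·A[1,2].
So A[1,2] = 4/2 = 2.

2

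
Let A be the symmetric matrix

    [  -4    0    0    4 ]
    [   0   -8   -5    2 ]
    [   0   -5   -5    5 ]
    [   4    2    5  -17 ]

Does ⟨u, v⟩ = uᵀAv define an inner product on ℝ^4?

no

Applying the same elementary operations to the rows and columns of A produces a congruent diagonal matrix with entries -4, -8, -15/8, -5.
That gives 4 negative pivots.
Hence Q is negative definite.
⟨·,·⟩ is an inner product exactly when A is positive definite.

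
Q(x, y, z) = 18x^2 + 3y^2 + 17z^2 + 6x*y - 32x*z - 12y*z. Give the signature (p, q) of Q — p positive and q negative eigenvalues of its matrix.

The symmetric matrix is A = [[18, 3, -16], [3, 3, -6], [-16, -6, 17]].
Symmetric row and column elimination reduces A to a congruent diagonal form with pivots 18, 5/2, -5/3.
So there are 2 positive, 1 negative pivots.

(2, 1)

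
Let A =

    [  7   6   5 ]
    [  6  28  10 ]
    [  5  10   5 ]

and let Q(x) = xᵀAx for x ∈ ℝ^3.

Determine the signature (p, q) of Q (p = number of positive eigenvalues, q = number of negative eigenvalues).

Congruent diagonalization of A (simultaneous row and column reduction) yields pivots 7, 160/7, 0.
So there are 2 positive, 1 zero pivots.

(2, 0)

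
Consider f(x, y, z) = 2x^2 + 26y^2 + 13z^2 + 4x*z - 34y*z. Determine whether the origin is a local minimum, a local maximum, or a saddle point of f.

The Hessian at the origin is H = [[4, 0, 4], [0, 52, -34], [4, -34, 26]].
Row-reducing H symmetrically gives the diagonal entries 4, 52, -3/13.
That gives 2 positive, 1 negative pivots.
H is indefinite, so the origin is a saddle point.

saddle point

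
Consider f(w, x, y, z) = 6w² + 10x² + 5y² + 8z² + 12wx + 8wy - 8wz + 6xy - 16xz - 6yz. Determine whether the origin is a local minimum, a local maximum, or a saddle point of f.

local minimum

The Hessian at the origin is H = [[12, 12, 8, -8], [12, 20, 6, -16], [8, 6, 10, -6], [-8, -16, -6, 16]].
Applying the same elementary operations to the rows and columns of H produces a congruent diagonal matrix with entries 12, 8, 25/6, 24/25.
Counting signs: 4 positive.
H is positive definite, so the origin is a strict local minimum.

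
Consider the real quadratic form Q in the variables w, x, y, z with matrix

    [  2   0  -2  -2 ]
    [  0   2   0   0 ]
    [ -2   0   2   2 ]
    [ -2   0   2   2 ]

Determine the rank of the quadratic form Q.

Congruent diagonalization of A (simultaneous row and column reduction) yields pivots 2, 2, 0, 0.
So there are 2 positive, 2 zero pivots.
The rank is the number of nonzero pivots: 2.

2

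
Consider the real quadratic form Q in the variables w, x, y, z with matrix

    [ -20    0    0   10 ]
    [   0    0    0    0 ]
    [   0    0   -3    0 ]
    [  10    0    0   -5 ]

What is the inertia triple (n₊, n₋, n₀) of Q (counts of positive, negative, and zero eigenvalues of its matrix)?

(0, 2, 2)

Applying the same elementary operations to the rows and columns of A produces a congruent diagonal matrix with entries -20, 0, -3, 0.
Counting signs: 2 negative, 2 zero.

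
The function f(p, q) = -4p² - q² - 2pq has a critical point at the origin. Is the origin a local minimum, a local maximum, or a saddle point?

local maximum

The Hessian at the origin is H = [[-8, -2], [-2, -2]].
det H = -8·-2 − (-2)² = 12 > 0 and H[1,1] = -8 < 0, so H is negative definite.
Therefore the origin is a local maximum.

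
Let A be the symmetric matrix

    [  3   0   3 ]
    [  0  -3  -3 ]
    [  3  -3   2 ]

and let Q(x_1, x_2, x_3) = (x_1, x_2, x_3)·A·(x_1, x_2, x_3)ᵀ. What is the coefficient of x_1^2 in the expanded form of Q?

3

The coefficient of x_1^2 is the diagonal entry A[1,1] = 3.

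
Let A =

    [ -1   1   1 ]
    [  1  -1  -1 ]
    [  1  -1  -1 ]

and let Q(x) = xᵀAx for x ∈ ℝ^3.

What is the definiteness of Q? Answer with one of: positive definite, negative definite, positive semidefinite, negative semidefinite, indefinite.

Symmetric row and column elimination reduces A to a congruent diagonal form with pivots -1, 0, 0.
So there are 1 negative, 2 zero pivots.
Hence Q is negative semidefinite.

negative semidefinite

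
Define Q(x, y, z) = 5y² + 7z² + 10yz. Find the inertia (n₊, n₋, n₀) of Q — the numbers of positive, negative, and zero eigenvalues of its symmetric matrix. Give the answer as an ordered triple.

(2, 0, 1)

The symmetric matrix is A = [[0, 0, 0], [0, 5, 5], [0, 5, 7]].
Congruent diagonalization of A (simultaneous row and column reduction) yields pivots 0, 5, 2.
So there are 2 positive, 1 zero pivots.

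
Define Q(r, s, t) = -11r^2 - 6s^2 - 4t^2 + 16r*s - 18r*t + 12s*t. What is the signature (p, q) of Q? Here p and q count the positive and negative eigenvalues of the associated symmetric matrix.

(1, 2)

The associated matrix is A = [[-11, 8, -9], [8, -6, 6], [-9, 6, -4]].
Congruent diagonalization of A (simultaneous row and column reduction) yields pivots -11, -2/11, 5.
That gives 1 positive, 2 negative pivots.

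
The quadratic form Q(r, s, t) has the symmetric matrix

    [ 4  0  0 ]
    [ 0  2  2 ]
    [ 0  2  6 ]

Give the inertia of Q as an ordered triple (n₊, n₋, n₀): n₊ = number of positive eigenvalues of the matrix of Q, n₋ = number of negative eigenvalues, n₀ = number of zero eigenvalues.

An LDLᵀ factorisation of A has diagonal entries 4, 2, 4.
That gives 3 positive pivots.

(3, 0, 0)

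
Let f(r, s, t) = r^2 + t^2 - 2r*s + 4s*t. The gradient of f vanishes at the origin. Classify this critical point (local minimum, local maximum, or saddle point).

saddle point

The Hessian at the origin is H = [[2, -2, 0], [-2, 0, 4], [0, 4, 2]].
Congruent diagonalization of H (simultaneous row and column reduction) yields pivots 2, -2, 10.
That gives 2 positive, 1 negative pivots.
H is indefinite, so the origin is a saddle point.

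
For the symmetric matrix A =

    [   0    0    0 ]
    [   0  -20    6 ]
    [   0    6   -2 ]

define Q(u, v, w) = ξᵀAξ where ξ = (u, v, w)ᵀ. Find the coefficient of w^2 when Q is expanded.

The coefficient of w^2 is the diagonal entry A[3,3] = -2.

-2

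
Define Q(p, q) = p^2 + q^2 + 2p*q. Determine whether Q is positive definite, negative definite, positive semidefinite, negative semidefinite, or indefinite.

positive semidefinite

The associated matrix is A = [[1, 1], [1, 1]].
Applying the same elementary operations to the rows and columns of A produces a congruent diagonal matrix with entries 1, 0.
Counting signs: 1 positive, 1 zero.
Hence Q is positive semidefinite.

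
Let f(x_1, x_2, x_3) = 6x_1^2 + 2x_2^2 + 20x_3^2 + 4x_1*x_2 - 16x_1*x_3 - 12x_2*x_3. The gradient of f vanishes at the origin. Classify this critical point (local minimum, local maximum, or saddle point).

local minimum

The Hessian at the origin is H = [[12, 4, -16], [4, 4, -12], [-16, -12, 40]].
An LDLᵀ factorisation of H has diagonal entries 12, 8/3, 2.
So there are 3 positive pivots.
H is positive definite, so the origin is a strict local minimum.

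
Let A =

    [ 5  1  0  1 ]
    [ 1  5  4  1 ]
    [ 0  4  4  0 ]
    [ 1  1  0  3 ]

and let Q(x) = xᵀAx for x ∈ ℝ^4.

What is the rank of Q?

Row-reducing A symmetrically gives the diagonal entries 5, 24/5, 2/3, 2.
Counting signs: 4 positive.
The rank is the number of nonzero pivots: 4.

4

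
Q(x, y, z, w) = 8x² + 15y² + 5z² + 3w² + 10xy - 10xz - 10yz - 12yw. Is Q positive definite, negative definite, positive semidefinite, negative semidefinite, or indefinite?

indefinite

The associated matrix is A = [[8, 5, -5, 0], [5, 15, -5, -6], [-5, -5, 5, 0], [0, -6, 0, 3]].
Symmetric row and column elimination reduces A to a congruent diagonal form with pivots 8, 95/8, 30/19, -3/5.
That gives 3 positive, 1 negative pivots.
Hence Q is indefinite.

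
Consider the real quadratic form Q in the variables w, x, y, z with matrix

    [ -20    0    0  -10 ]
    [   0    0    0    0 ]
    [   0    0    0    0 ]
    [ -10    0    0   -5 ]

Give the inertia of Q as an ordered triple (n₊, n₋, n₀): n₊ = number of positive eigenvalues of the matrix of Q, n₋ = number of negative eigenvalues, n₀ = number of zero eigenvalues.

Symmetric row and column elimination reduces A to a congruent diagonal form with pivots -20, 0, 0, 0.
So there are 1 negative, 3 zero pivots.

(0, 1, 3)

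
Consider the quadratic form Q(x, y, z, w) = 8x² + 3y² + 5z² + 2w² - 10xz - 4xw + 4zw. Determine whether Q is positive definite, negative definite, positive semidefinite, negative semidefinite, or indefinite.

positive definite

Write A = [[8, 0, -5, -2], [0, 3, 0, 0], [-5, 0, 5, 2], [-2, 0, 2, 2]].
An LDLᵀ factorisation of A has diagonal entries 8, 3, 15/8, 6/5.
So there are 4 positive pivots.
Hence Q is positive definite.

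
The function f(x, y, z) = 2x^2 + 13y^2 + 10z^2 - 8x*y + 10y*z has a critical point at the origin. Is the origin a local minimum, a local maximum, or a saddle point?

local minimum

The Hessian at the origin is H = [[4, -8, 0], [-8, 26, 10], [0, 10, 20]].
An LDLᵀ factorisation of H has diagonal entries 4, 10, 10.
That gives 3 positive pivots.
H is positive definite, so the origin is a strict local minimum.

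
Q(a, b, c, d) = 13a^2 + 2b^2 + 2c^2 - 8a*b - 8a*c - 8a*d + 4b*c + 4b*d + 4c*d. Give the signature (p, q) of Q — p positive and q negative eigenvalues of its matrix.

(2, 1)

The associated matrix is A = [[13, -4, -4, -4], [-4, 2, 2, 2], [-4, 2, 2, 2], [-4, 2, 2, 0]].
Congruent diagonalization of A (simultaneous row and column reduction) yields pivots 13, 10/13, 0, -2.
Counting signs: 2 positive, 1 negative, 1 zero.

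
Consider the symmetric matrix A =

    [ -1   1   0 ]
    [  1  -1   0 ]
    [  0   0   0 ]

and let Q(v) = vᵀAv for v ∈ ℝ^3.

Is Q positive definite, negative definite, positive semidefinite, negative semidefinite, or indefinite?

negative semidefinite

Congruent diagonalization of A (simultaneous row and column reduction) yields pivots -1, 0, 0.
Counting signs: 1 negative, 2 zero.
Hence Q is negative semidefinite.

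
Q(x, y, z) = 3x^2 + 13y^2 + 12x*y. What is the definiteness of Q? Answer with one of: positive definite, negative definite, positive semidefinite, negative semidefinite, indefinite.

Write A = [[3, 6, 0], [6, 13, 0], [0, 0, 0]].
Symmetric row and column elimination reduces A to a congruent diagonal form with pivots 3, 1, 0.
Counting signs: 2 positive, 1 zero.
Hence Q is positive semidefinite.

positive semidefinite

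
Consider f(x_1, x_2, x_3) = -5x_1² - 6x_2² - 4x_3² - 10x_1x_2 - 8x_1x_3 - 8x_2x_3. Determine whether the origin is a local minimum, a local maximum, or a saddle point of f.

local maximum

The Hessian at the origin is H = [[-10, -10, -8], [-10, -12, -8], [-8, -8, -8]].
Applying the same elementary operations to the rows and columns of H produces a congruent diagonal matrix with entries -10, -2, -8/5.
So there are 3 negative pivots.
H is negative definite, so the origin is a strict local maximum.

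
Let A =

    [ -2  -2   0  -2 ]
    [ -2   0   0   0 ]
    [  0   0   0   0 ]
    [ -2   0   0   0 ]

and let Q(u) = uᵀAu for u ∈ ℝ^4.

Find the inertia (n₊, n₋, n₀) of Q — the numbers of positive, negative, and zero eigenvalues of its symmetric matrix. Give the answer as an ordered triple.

Row-reducing A symmetrically gives the diagonal entries -2, 2, 0, 0.
So there are 1 positive, 1 negative, 2 zero pivots.

(1, 1, 2)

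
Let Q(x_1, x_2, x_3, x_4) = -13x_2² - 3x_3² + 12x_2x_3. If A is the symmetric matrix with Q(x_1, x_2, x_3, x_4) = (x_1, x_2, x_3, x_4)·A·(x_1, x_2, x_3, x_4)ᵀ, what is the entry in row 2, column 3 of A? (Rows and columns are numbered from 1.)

The coefficient of x_2·x_3 in Q is 12. For a symmetric A this equals A[2,3] + A[3,2] = 2·A[2,3].
So A[2,3] = 12/2 = 6.

6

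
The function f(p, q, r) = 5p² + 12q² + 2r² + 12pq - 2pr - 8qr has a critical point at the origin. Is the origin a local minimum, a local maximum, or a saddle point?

The Hessian at the origin is H = [[10, 12, -2], [12, 24, -8], [-2, -8, 4]].
Row-reducing H symmetrically gives the diagonal entries 10, 48/5, 1/3.
Counting signs: 3 positive.
H is positive definite, so the origin is a strict local minimum.

local minimum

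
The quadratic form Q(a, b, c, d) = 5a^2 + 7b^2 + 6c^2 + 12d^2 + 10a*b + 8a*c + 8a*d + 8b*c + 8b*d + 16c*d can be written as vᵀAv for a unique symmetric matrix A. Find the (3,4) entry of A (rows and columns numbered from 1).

The coefficient of c·d in Q is 16. For a symmetric A this equals A[3,4] + A[4,3] = 2·A[3,4].
So A[3,4] = 16/2 = 8.

8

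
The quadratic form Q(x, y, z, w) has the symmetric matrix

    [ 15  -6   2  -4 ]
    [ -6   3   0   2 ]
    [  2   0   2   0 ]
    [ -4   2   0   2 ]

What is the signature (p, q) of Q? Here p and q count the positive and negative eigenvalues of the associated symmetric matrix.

Applying the same elementary operations to the rows and columns of A produces a congruent diagonal matrix with entries 15, 3/5, 2/3, 2/3.
That gives 4 positive pivots.

(4, 0)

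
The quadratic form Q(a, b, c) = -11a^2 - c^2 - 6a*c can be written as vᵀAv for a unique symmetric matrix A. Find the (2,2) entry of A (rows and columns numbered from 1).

The coefficient of b^2 in Q is 0, and that is exactly A[2,2].

0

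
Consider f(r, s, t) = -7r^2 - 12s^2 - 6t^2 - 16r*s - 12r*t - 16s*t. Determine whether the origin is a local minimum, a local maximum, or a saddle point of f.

local maximum

The Hessian at the origin is H = [[-14, -16, -12], [-16, -24, -16], [-12, -16, -12]].
Applying the same elementary operations to the rows and columns of H produces a congruent diagonal matrix with entries -14, -40/7, -4/5.
That gives 3 negative pivots.
H is negative definite, so the origin is a strict local maximum.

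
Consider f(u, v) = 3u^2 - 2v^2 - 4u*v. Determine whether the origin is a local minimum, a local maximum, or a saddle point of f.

saddle point

The Hessian at the origin is H = [[6, -4], [-4, -4]].
det H = 6·-4 − (-4)² = -40 < 0, so H is indefinite.
Therefore the origin is a saddle point.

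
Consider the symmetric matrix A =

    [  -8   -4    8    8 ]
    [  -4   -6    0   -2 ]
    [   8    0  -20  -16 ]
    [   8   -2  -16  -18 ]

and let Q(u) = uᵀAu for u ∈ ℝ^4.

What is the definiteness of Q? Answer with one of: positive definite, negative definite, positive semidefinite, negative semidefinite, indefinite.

negative definite

Symmetric row and column elimination reduces A to a congruent diagonal form with pivots -8, -4, -8, -1/2.
So there are 4 negative pivots.
Hence Q is negative definite.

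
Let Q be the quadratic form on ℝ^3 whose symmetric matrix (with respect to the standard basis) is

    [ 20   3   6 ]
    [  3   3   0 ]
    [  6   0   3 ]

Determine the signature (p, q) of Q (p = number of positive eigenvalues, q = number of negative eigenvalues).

(3, 0)

Row-reducing A symmetrically gives the diagonal entries 20, 51/20, 15/17.
So there are 3 positive pivots.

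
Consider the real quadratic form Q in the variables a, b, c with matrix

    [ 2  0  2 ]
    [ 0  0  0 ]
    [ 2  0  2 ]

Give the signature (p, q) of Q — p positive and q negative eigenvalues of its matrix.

(1, 0)

Applying the same elementary operations to the rows and columns of A produces a congruent diagonal matrix with entries 2, 0, 0.
Counting signs: 1 positive, 2 zero.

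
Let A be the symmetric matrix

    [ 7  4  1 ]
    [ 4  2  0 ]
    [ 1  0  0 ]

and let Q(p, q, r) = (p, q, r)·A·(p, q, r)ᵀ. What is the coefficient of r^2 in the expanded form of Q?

The coefficient of r^2 is the diagonal entry A[3,3] = 0.

0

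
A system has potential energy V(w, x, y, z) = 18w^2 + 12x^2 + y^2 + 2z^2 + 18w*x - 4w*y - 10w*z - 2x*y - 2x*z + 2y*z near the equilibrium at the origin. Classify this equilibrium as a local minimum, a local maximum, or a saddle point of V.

local minimum

The Hessian at the origin is H = [[36, 18, -4, -10], [18, 24, -2, -2], [-4, -2, 2, 2], [-10, -2, 2, 4]].
Congruent diagonalization of H (simultaneous row and column reduction) yields pivots 36, 15, 14/9, 4/35.
So there are 4 positive pivots.
H is positive definite, so the origin is a strict local minimum.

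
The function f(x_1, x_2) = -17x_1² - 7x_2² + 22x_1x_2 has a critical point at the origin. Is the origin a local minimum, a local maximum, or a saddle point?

The Hessian at the origin is H = [[-34, 22], [22, -14]].
det H = -34·-14 − (22)² = -8 < 0, so H is indefinite.
Therefore the origin is a saddle point.

saddle point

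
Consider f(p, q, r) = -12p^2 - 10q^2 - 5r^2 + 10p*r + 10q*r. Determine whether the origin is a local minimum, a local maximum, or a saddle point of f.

The Hessian at the origin is H = [[-24, 0, 10], [0, -20, 10], [10, 10, -10]].
Row-reducing H symmetrically gives the diagonal entries -24, -20, -5/6.
So there are 3 negative pivots.
H is negative definite, so the origin is a strict local maximum.

local maximum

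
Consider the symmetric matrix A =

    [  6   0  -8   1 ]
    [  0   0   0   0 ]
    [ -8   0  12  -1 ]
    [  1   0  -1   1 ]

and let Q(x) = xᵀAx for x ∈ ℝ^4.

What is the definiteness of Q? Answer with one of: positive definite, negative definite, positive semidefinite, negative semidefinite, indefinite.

positive semidefinite

Congruent diagonalization of A (simultaneous row and column reduction) yields pivots 6, 0, 4/3, 3/4.
That gives 3 positive, 1 zero pivots.
Hence Q is positive semidefinite.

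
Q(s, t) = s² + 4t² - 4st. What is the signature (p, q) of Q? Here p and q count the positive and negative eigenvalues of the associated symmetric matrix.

(1, 0)

Write A = [[1, -2], [-2, 4]].
Applying the same elementary operations to the rows and columns of A produces a congruent diagonal matrix with entries 1, 0.
Counting signs: 1 positive, 1 zero.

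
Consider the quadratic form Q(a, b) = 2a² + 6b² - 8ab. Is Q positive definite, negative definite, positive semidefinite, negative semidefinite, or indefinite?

indefinite

The symmetric matrix of Q is [[2, -4], [-4, 6]].
For the 2×2 matrix [[2, -4], [-4, 6]]: det = 2·6 − (-4)² = -4, trace = 8.
det < 0 so the eigenvalues have opposite signs; the form is indefinite.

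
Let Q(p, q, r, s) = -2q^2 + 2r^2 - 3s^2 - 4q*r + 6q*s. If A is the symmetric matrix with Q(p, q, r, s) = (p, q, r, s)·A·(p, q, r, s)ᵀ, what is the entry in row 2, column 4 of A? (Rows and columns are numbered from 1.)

3

The coefficient of q·s in Q is 6. For a symmetric A this equals A[2,4] + A[4,2] = 2·A[2,4].
So A[2,4] = 6/2 = 3.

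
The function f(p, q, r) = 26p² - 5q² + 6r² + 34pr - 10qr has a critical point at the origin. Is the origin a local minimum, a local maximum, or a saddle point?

The Hessian at the origin is H = [[52, 0, 34], [0, -10, -10], [34, -10, 12]].
Applying the same elementary operations to the rows and columns of H produces a congruent diagonal matrix with entries 52, -10, -3/13.
That gives 1 positive, 2 negative pivots.
H is indefinite, so the origin is a saddle point.

saddle point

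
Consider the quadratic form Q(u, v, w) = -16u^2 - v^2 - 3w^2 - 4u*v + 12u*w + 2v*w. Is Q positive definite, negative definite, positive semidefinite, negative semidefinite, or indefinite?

The symmetric matrix of Q is A = [[-16, -2, 6], [-2, -1, 1], [6, 1, -3]].
Leading principal minors: Δ_1 = -16, Δ_2 = 12, Δ_3 = -8.
The signs alternate starting with Δ_1 < 0, so by Sylvester's criterion Q is negative definite.

negative definite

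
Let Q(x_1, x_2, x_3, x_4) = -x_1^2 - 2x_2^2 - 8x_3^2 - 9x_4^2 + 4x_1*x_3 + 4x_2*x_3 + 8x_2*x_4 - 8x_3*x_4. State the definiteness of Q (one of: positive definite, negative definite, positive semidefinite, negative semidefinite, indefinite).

Write A = [[-1, 0, 2, 0], [0, -2, 2, 4], [2, 2, -8, -4], [0, 4, -4, -9]].
Applying the same elementary operations to the rows and columns of A produces a congruent diagonal matrix with entries -1, -2, -2, -1.
So there are 4 negative pivots.
Hence Q is negative definite.

negative definite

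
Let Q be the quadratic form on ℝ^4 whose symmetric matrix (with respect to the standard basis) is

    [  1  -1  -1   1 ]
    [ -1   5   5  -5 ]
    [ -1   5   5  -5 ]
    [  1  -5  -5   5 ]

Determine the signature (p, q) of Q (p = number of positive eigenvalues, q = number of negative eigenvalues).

Symmetric row and column elimination reduces A to a congruent diagonal form with pivots 1, 4, 0, 0.
That gives 2 positive, 2 zero pivots.

(2, 0)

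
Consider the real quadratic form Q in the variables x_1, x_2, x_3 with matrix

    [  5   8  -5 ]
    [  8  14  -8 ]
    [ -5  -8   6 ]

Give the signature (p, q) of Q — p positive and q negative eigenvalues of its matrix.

An LDLᵀ factorisation of A has diagonal entries 5, 6/5, 1.
So there are 3 positive pivots.

(3, 0)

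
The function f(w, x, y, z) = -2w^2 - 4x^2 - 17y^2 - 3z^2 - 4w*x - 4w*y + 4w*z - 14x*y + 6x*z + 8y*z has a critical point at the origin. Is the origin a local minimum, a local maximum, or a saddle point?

local maximum

The Hessian at the origin is H = [[-4, -4, -4, 4], [-4, -8, -14, 6], [-4, -14, -34, 8], [4, 6, 8, -6]].
Congruent diagonalization of H (simultaneous row and column reduction) yields pivots -4, -4, -5, -4/5.
Counting signs: 4 negative.
H is negative definite, so the origin is a strict local maximum.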